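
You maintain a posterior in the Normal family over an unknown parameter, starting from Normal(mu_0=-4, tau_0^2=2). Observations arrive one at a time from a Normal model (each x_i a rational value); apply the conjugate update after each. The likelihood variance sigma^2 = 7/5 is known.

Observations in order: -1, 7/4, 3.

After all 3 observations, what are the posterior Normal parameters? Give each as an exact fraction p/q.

obs 1: x=-1 → posterior Normal(-38/17, 14/17)
obs 2: x=7/4 → posterior Normal(-41/54, 14/27)
obs 3: x=3 → posterior Normal(19/74, 14/37)

mu_0=19/74, tau_0^2=14/37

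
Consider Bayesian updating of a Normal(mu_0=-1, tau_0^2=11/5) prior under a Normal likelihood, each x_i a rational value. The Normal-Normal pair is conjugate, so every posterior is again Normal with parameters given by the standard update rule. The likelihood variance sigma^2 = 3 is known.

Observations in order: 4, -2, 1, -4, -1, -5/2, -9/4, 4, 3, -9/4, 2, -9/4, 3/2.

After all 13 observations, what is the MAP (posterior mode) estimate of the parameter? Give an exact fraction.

-93/632

obs 1: x=4 → posterior Normal(29/26, 33/26)
obs 2: x=-2 → posterior Normal(7/37, 33/37)
obs 3: x=1 → posterior Normal(3/8, 11/16)
obs 4: x=-4 → posterior Normal(-26/59, 33/59)
obs 5: x=-1 → posterior Normal(-37/70, 33/70)
obs 6: x=-5/2 → posterior Normal(-43/54, 11/27)
obs 7: x=-9/4 → posterior Normal(-357/368, 33/92)
obs 8: x=4 → posterior Normal(-181/412, 33/103)
obs 9: x=3 → posterior Normal(-49/456, 11/38)
obs 10: x=-9/4 → posterior Normal(-37/125, 33/125)
obs 11: x=2 → posterior Normal(-15/136, 33/136)
obs 12: x=-9/4 → posterior Normal(-53/196, 11/49)
obs 13: x=3/2 → posterior Normal(-93/632, 33/158)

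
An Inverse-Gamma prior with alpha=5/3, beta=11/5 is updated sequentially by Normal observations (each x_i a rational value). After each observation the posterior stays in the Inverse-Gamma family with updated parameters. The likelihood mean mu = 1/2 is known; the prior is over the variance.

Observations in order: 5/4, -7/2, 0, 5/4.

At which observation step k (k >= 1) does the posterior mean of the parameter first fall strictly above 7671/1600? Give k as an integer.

obs 1: x=5/4 → posterior Inverse-Gamma(13/6, 397/160)
obs 2: x=-7/2 → posterior Inverse-Gamma(8/3, 1677/160)
obs 3: x=0 → posterior Inverse-Gamma(19/6, 1697/160)
obs 4: x=5/4 → posterior Inverse-Gamma(11/3, 871/80)

k = 2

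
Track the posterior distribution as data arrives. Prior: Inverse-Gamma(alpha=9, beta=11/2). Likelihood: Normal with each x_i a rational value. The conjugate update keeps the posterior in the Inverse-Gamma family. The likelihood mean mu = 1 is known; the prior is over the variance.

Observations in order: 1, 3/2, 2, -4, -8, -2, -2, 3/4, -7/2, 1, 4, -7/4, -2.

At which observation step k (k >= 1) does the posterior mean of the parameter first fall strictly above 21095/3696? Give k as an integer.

k = 6

obs 1: x=1 → posterior Inverse-Gamma(19/2, 11/2)
obs 2: x=3/2 → posterior Inverse-Gamma(10, 45/8)
obs 3: x=2 → posterior Inverse-Gamma(21/2, 49/8)
obs 4: x=-4 → posterior Inverse-Gamma(11, 149/8)
obs 5: x=-8 → posterior Inverse-Gamma(23/2, 473/8)
obs 6: x=-2 → posterior Inverse-Gamma(12, 509/8)
obs 7: x=-2 → posterior Inverse-Gamma(25/2, 545/8)
obs 8: x=3/4 → posterior Inverse-Gamma(13, 2181/32)
obs 9: x=-7/2 → posterior Inverse-Gamma(27/2, 2505/32)
obs 10: x=1 → posterior Inverse-Gamma(14, 2505/32)
obs 11: x=4 → posterior Inverse-Gamma(29/2, 2649/32)
obs 12: x=-7/4 → posterior Inverse-Gamma(15, 1385/16)
obs 13: x=-2 → posterior Inverse-Gamma(31/2, 1457/16)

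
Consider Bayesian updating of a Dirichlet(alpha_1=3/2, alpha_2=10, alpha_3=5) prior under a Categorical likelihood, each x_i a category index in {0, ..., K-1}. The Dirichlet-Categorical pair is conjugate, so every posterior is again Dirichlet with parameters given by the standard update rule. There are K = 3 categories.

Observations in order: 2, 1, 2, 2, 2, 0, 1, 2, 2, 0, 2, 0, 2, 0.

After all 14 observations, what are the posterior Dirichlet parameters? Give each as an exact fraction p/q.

alpha_1=11/2, alpha_2=12, alpha_3=13

obs 1: x=2 → posterior Dirichlet(3/2, 10, 6)
obs 2: x=1 → posterior Dirichlet(3/2, 11, 6)
obs 3: x=2 → posterior Dirichlet(3/2, 11, 7)
obs 4: x=2 → posterior Dirichlet(3/2, 11, 8)
obs 5: x=2 → posterior Dirichlet(3/2, 11, 9)
obs 6: x=0 → posterior Dirichlet(5/2, 11, 9)
obs 7: x=1 → posterior Dirichlet(5/2, 12, 9)
obs 8: x=2 → posterior Dirichlet(5/2, 12, 10)
obs 9: x=2 → posterior Dirichlet(5/2, 12, 11)
obs 10: x=0 → posterior Dirichlet(7/2, 12, 11)
obs 11: x=2 → posterior Dirichlet(7/2, 12, 12)
obs 12: x=0 → posterior Dirichlet(9/2, 12, 12)
obs 13: x=2 → posterior Dirichlet(9/2, 12, 13)
obs 14: x=0 → posterior Dirichlet(11/2, 12, 13)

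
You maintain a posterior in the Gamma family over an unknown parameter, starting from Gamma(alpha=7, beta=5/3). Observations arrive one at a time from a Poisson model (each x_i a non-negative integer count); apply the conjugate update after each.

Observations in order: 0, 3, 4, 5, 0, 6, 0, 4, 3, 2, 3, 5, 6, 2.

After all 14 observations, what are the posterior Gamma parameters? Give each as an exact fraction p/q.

obs 1: x=0 → posterior Gamma(7, 8/3)
obs 2: x=3 → posterior Gamma(10, 11/3)
obs 3: x=4 → posterior Gamma(14, 14/3)
obs 4: x=5 → posterior Gamma(19, 17/3)
obs 5: x=0 → posterior Gamma(19, 20/3)
obs 6: x=6 → posterior Gamma(25, 23/3)
obs 7: x=0 → posterior Gamma(25, 26/3)
obs 8: x=4 → posterior Gamma(29, 29/3)
obs 9: x=3 → posterior Gamma(32, 32/3)
obs 10: x=2 → posterior Gamma(34, 35/3)
obs 11: x=3 → posterior Gamma(37, 38/3)
obs 12: x=5 → posterior Gamma(42, 41/3)
obs 13: x=6 → posterior Gamma(48, 44/3)
obs 14: x=2 → posterior Gamma(50, 47/3)

alpha=50, beta=47/3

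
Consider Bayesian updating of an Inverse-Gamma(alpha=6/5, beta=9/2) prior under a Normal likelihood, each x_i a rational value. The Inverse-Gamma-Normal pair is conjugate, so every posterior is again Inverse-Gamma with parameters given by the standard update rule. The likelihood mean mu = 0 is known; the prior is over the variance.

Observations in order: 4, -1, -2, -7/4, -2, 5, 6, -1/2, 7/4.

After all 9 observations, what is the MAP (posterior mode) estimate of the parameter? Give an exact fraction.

4055/536

obs 1: x=4 → posterior Inverse-Gamma(17/10, 25/2)
obs 2: x=-1 → posterior Inverse-Gamma(11/5, 13)
obs 3: x=-2 → posterior Inverse-Gamma(27/10, 15)
obs 4: x=-7/4 → posterior Inverse-Gamma(16/5, 529/32)
obs 5: x=-2 → posterior Inverse-Gamma(37/10, 593/32)
obs 6: x=5 → posterior Inverse-Gamma(21/5, 993/32)
obs 7: x=6 → posterior Inverse-Gamma(47/10, 1569/32)
obs 8: x=-1/2 → posterior Inverse-Gamma(26/5, 1573/32)
obs 9: x=7/4 → posterior Inverse-Gamma(57/10, 811/16)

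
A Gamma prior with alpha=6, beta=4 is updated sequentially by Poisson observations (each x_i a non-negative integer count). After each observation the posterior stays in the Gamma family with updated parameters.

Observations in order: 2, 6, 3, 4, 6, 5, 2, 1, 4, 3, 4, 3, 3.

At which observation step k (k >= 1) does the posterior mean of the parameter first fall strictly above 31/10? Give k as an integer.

k = 6

obs 1: x=2 → posterior Gamma(8, 5)
obs 2: x=6 → posterior Gamma(14, 6)
obs 3: x=3 → posterior Gamma(17, 7)
obs 4: x=4 → posterior Gamma(21, 8)
obs 5: x=6 → posterior Gamma(27, 9)
obs 6: x=5 → posterior Gamma(32, 10)
obs 7: x=2 → posterior Gamma(34, 11)
obs 8: x=1 → posterior Gamma(35, 12)
obs 9: x=4 → posterior Gamma(39, 13)
obs 10: x=3 → posterior Gamma(42, 14)
obs 11: x=4 → posterior Gamma(46, 15)
obs 12: x=3 → posterior Gamma(49, 16)
obs 13: x=3 → posterior Gamma(52, 17)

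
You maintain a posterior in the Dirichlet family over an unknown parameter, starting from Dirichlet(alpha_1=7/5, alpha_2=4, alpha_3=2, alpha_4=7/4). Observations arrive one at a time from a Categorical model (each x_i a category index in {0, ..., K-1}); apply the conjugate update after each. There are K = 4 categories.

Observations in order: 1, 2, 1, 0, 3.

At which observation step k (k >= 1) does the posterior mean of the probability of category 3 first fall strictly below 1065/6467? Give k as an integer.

obs 1: x=1 → posterior Dirichlet(7/5, 5, 2, 7/4)
obs 2: x=2 → posterior Dirichlet(7/5, 5, 3, 7/4)
obs 3: x=1 → posterior Dirichlet(7/5, 6, 3, 7/4)
obs 4: x=0 → posterior Dirichlet(12/5, 6, 3, 7/4)
obs 5: x=3 → posterior Dirichlet(12/5, 6, 3, 11/4)

k = 2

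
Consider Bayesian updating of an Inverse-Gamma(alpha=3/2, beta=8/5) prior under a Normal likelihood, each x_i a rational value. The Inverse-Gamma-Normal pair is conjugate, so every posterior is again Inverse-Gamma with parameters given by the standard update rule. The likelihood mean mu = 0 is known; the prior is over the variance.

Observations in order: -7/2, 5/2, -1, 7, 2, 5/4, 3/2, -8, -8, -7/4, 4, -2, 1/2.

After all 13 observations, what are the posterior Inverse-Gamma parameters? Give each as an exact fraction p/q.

obs 1: x=-7/2 → posterior Inverse-Gamma(2, 309/40)
obs 2: x=5/2 → posterior Inverse-Gamma(5/2, 217/20)
obs 3: x=-1 → posterior Inverse-Gamma(3, 227/20)
obs 4: x=7 → posterior Inverse-Gamma(7/2, 717/20)
obs 5: x=2 → posterior Inverse-Gamma(4, 757/20)
obs 6: x=5/4 → posterior Inverse-Gamma(9/2, 6181/160)
obs 7: x=3/2 → posterior Inverse-Gamma(5, 6361/160)
obs 8: x=-8 → posterior Inverse-Gamma(11/2, 11481/160)
obs 9: x=-8 → posterior Inverse-Gamma(6, 16601/160)
obs 10: x=-7/4 → posterior Inverse-Gamma(13/2, 8423/80)
obs 11: x=4 → posterior Inverse-Gamma(7, 9063/80)
obs 12: x=-2 → posterior Inverse-Gamma(15/2, 9223/80)
obs 13: x=1/2 → posterior Inverse-Gamma(8, 9233/80)

alpha=8, beta=9233/80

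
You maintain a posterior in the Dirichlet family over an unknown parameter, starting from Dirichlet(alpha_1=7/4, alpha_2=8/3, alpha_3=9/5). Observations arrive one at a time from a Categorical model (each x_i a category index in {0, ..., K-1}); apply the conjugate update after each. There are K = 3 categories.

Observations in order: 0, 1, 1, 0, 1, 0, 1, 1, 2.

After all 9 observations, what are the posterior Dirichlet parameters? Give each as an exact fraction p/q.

obs 1: x=0 → posterior Dirichlet(11/4, 8/3, 9/5)
obs 2: x=1 → posterior Dirichlet(11/4, 11/3, 9/5)
obs 3: x=1 → posterior Dirichlet(11/4, 14/3, 9/5)
obs 4: x=0 → posterior Dirichlet(15/4, 14/3, 9/5)
obs 5: x=1 → posterior Dirichlet(15/4, 17/3, 9/5)
obs 6: x=0 → posterior Dirichlet(19/4, 17/3, 9/5)
obs 7: x=1 → posterior Dirichlet(19/4, 20/3, 9/5)
obs 8: x=1 → posterior Dirichlet(19/4, 23/3, 9/5)
obs 9: x=2 → posterior Dirichlet(19/4, 23/3, 14/5)

alpha_1=19/4, alpha_2=23/3, alpha_3=14/5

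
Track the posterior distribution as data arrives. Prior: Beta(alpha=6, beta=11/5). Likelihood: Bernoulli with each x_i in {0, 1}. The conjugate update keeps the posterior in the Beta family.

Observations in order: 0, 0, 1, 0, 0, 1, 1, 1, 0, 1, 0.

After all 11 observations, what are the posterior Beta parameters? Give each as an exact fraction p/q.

alpha=11, beta=41/5

obs 1: x=0 → posterior Beta(6, 16/5)
obs 2: x=0 → posterior Beta(6, 21/5)
obs 3: x=1 → posterior Beta(7, 21/5)
obs 4: x=0 → posterior Beta(7, 26/5)
obs 5: x=0 → posterior Beta(7, 31/5)
obs 6: x=1 → posterior Beta(8, 31/5)
obs 7: x=1 → posterior Beta(9, 31/5)
obs 8: x=1 → posterior Beta(10, 31/5)
obs 9: x=0 → posterior Beta(10, 36/5)
obs 10: x=1 → posterior Beta(11, 36/5)
obs 11: x=0 → posterior Beta(11, 41/5)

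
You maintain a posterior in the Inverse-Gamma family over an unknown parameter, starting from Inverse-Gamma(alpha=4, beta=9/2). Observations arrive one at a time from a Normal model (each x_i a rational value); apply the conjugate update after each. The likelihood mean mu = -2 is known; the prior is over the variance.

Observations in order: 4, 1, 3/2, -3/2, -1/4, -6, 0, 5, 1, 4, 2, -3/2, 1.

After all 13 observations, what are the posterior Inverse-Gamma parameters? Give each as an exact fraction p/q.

obs 1: x=4 → posterior Inverse-Gamma(9/2, 45/2)
obs 2: x=1 → posterior Inverse-Gamma(5, 27)
obs 3: x=3/2 → posterior Inverse-Gamma(11/2, 265/8)
obs 4: x=-3/2 → posterior Inverse-Gamma(6, 133/4)
obs 5: x=-1/4 → posterior Inverse-Gamma(13/2, 1113/32)
obs 6: x=-6 → posterior Inverse-Gamma(7, 1369/32)
obs 7: x=0 → posterior Inverse-Gamma(15/2, 1433/32)
obs 8: x=5 → posterior Inverse-Gamma(8, 2217/32)
obs 9: x=1 → posterior Inverse-Gamma(17/2, 2361/32)
obs 10: x=4 → posterior Inverse-Gamma(9, 2937/32)
obs 11: x=2 → posterior Inverse-Gamma(19/2, 3193/32)
obs 12: x=-3/2 → posterior Inverse-Gamma(10, 3197/32)
obs 13: x=1 → posterior Inverse-Gamma(21/2, 3341/32)

alpha=21/2, beta=3341/32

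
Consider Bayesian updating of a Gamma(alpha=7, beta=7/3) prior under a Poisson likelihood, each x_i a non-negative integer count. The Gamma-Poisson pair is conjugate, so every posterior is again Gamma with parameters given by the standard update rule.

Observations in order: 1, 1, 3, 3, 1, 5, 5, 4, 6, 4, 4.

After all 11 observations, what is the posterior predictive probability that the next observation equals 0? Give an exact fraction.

obs 1: x=1 → posterior Gamma(8, 10/3)
obs 2: x=1 → posterior Gamma(9, 13/3)
obs 3: x=3 → posterior Gamma(12, 16/3)
obs 4: x=3 → posterior Gamma(15, 19/3)
obs 5: x=1 → posterior Gamma(16, 22/3)
obs 6: x=5 → posterior Gamma(21, 25/3)
obs 7: x=5 → posterior Gamma(26, 28/3)
obs 8: x=4 → posterior Gamma(30, 31/3)
obs 9: x=6 → posterior Gamma(36, 34/3)
obs 10: x=4 → posterior Gamma(40, 37/3)
obs 11: x=4 → posterior Gamma(44, 40/3)

30948500982134506872478105600000000000000000000000000000000000000000000/745782254782301503355862595418917382807246689177519953982343989556806801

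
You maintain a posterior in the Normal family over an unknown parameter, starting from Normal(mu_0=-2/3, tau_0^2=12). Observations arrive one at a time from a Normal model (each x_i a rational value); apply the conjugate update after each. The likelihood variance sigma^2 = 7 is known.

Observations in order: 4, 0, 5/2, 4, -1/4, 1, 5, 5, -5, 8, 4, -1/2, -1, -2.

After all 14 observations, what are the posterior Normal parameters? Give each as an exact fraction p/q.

mu_0=877/525, tau_0^2=12/25

obs 1: x=4 → posterior Normal(130/57, 84/19)
obs 2: x=0 → posterior Normal(130/93, 84/31)
obs 3: x=5/2 → posterior Normal(220/129, 84/43)
obs 4: x=4 → posterior Normal(364/165, 84/55)
obs 5: x=-1/4 → posterior Normal(355/201, 84/67)
obs 6: x=1 → posterior Normal(391/237, 84/79)
obs 7: x=5 → posterior Normal(571/273, 12/13)
obs 8: x=5 → posterior Normal(751/309, 84/103)
obs 9: x=-5 → posterior Normal(571/345, 84/115)
obs 10: x=8 → posterior Normal(859/381, 84/127)
obs 11: x=4 → posterior Normal(1003/417, 84/139)
obs 12: x=-1/2 → posterior Normal(985/453, 84/151)
obs 13: x=-1 → posterior Normal(949/489, 84/163)
obs 14: x=-2 → posterior Normal(877/525, 12/25)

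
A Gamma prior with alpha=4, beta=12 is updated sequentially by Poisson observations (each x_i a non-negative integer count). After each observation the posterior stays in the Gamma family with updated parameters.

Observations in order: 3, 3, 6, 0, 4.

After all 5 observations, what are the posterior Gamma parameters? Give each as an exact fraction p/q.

alpha=20, beta=17

obs 1: x=3 → posterior Gamma(7, 13)
obs 2: x=3 → posterior Gamma(10, 14)
obs 3: x=6 → posterior Gamma(16, 15)
obs 4: x=0 → posterior Gamma(16, 16)
obs 5: x=4 → posterior Gamma(20, 17)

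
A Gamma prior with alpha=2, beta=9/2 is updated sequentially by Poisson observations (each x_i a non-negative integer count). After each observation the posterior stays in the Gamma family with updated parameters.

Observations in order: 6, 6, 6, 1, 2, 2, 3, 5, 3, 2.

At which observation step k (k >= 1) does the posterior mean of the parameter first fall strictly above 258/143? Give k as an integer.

obs 1: x=6 → posterior Gamma(8, 11/2)
obs 2: x=6 → posterior Gamma(14, 13/2)
obs 3: x=6 → posterior Gamma(20, 15/2)
obs 4: x=1 → posterior Gamma(21, 17/2)
obs 5: x=2 → posterior Gamma(23, 19/2)
obs 6: x=2 → posterior Gamma(25, 21/2)
obs 7: x=3 → posterior Gamma(28, 23/2)
obs 8: x=5 → posterior Gamma(33, 25/2)
obs 9: x=3 → posterior Gamma(36, 27/2)
obs 10: x=2 → posterior Gamma(38, 29/2)

k = 2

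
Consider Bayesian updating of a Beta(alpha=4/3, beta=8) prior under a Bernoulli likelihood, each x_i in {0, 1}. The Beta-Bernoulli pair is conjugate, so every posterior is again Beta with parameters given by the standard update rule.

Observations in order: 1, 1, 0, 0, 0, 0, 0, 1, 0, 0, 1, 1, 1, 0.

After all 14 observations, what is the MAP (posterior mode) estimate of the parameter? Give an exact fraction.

obs 1: x=1 → posterior Beta(7/3, 8)
obs 2: x=1 → posterior Beta(10/3, 8)
obs 3: x=0 → posterior Beta(10/3, 9)
obs 4: x=0 → posterior Beta(10/3, 10)
obs 5: x=0 → posterior Beta(10/3, 11)
obs 6: x=0 → posterior Beta(10/3, 12)
obs 7: x=0 → posterior Beta(10/3, 13)
obs 8: x=1 → posterior Beta(13/3, 13)
obs 9: x=0 → posterior Beta(13/3, 14)
obs 10: x=0 → posterior Beta(13/3, 15)
obs 11: x=1 → posterior Beta(16/3, 15)
obs 12: x=1 → posterior Beta(19/3, 15)
obs 13: x=1 → posterior Beta(22/3, 15)
obs 14: x=0 → posterior Beta(22/3, 16)

19/64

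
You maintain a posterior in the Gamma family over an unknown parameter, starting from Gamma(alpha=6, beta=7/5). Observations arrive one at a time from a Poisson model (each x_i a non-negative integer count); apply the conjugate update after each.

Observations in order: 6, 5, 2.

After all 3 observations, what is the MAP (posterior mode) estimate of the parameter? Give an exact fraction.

obs 1: x=6 → posterior Gamma(12, 12/5)
obs 2: x=5 → posterior Gamma(17, 17/5)
obs 3: x=2 → posterior Gamma(19, 22/5)

45/11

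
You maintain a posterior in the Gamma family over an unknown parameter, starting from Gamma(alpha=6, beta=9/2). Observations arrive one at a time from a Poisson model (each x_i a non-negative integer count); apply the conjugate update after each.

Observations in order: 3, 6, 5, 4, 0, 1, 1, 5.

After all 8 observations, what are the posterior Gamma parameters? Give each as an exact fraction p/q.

alpha=31, beta=25/2

obs 1: x=3 → posterior Gamma(9, 11/2)
obs 2: x=6 → posterior Gamma(15, 13/2)
obs 3: x=5 → posterior Gamma(20, 15/2)
obs 4: x=4 → posterior Gamma(24, 17/2)
obs 5: x=0 → posterior Gamma(24, 19/2)
obs 6: x=1 → posterior Gamma(25, 21/2)
obs 7: x=1 → posterior Gamma(26, 23/2)
obs 8: x=5 → posterior Gamma(31, 25/2)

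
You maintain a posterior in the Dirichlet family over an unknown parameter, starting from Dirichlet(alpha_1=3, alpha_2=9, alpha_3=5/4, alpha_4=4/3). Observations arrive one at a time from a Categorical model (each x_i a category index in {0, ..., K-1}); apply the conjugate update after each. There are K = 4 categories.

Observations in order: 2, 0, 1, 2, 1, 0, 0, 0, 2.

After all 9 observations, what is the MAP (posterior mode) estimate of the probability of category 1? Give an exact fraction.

24/47

obs 1: x=2 → posterior Dirichlet(3, 9, 9/4, 4/3)
obs 2: x=0 → posterior Dirichlet(4, 9, 9/4, 4/3)
obs 3: x=1 → posterior Dirichlet(4, 10, 9/4, 4/3)
obs 4: x=2 → posterior Dirichlet(4, 10, 13/4, 4/3)
obs 5: x=1 → posterior Dirichlet(4, 11, 13/4, 4/3)
obs 6: x=0 → posterior Dirichlet(5, 11, 13/4, 4/3)
obs 7: x=0 → posterior Dirichlet(6, 11, 13/4, 4/3)
obs 8: x=0 → posterior Dirichlet(7, 11, 13/4, 4/3)
obs 9: x=2 → posterior Dirichlet(7, 11, 17/4, 4/3)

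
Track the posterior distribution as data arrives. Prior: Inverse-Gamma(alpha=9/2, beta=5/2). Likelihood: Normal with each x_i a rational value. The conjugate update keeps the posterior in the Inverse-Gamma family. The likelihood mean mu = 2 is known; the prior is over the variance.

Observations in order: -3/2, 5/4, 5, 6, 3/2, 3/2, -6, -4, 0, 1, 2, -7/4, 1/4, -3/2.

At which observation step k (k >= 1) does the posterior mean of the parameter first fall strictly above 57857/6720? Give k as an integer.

obs 1: x=-3/2 → posterior Inverse-Gamma(5, 69/8)
obs 2: x=5/4 → posterior Inverse-Gamma(11/2, 285/32)
obs 3: x=5 → posterior Inverse-Gamma(6, 429/32)
obs 4: x=6 → posterior Inverse-Gamma(13/2, 685/32)
obs 5: x=3/2 → posterior Inverse-Gamma(7, 689/32)
obs 6: x=3/2 → posterior Inverse-Gamma(15/2, 693/32)
obs 7: x=-6 → posterior Inverse-Gamma(8, 1717/32)
obs 8: x=-4 → posterior Inverse-Gamma(17/2, 2293/32)
obs 9: x=0 → posterior Inverse-Gamma(9, 2357/32)
obs 10: x=1 → posterior Inverse-Gamma(19/2, 2373/32)
obs 11: x=2 → posterior Inverse-Gamma(10, 2373/32)
obs 12: x=-7/4 → posterior Inverse-Gamma(21/2, 1299/16)
obs 13: x=1/4 → posterior Inverse-Gamma(11, 2647/32)
obs 14: x=-3/2 → posterior Inverse-Gamma(23/2, 2843/32)

k = 8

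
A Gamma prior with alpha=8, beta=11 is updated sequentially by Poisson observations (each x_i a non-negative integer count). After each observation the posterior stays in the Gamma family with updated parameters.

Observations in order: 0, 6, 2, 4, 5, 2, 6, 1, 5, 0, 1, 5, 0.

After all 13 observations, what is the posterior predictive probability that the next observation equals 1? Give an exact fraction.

1158106199511999277218838277103628964808089778174468177700847616/4038967834731580443708050254247865495926816947758197784423828125

obs 1: x=0 → posterior Gamma(8, 12)
obs 2: x=6 → posterior Gamma(14, 13)
obs 3: x=2 → posterior Gamma(16, 14)
obs 4: x=4 → posterior Gamma(20, 15)
obs 5: x=5 → posterior Gamma(25, 16)
obs 6: x=2 → posterior Gamma(27, 17)
obs 7: x=6 → posterior Gamma(33, 18)
obs 8: x=1 → posterior Gamma(34, 19)
obs 9: x=5 → posterior Gamma(39, 20)
obs 10: x=0 → posterior Gamma(39, 21)
obs 11: x=1 → posterior Gamma(40, 22)
obs 12: x=5 → posterior Gamma(45, 23)
obs 13: x=0 → posterior Gamma(45, 24)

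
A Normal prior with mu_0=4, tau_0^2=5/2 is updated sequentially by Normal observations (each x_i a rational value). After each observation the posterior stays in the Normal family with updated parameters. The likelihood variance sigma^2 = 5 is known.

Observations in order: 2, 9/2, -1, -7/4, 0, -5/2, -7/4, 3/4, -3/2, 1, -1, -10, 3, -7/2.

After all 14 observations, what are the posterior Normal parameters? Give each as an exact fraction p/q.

obs 1: x=2 → posterior Normal(10/3, 5/3)
obs 2: x=9/2 → posterior Normal(29/8, 5/4)
obs 3: x=-1 → posterior Normal(27/10, 1)
obs 4: x=-7/4 → posterior Normal(47/24, 5/6)
obs 5: x=0 → posterior Normal(47/28, 5/7)
obs 6: x=-5/2 → posterior Normal(37/32, 5/8)
obs 7: x=-7/4 → posterior Normal(5/6, 5/9)
obs 8: x=3/4 → posterior Normal(33/40, 1/2)
obs 9: x=-3/2 → posterior Normal(27/44, 5/11)
obs 10: x=1 → posterior Normal(31/48, 5/12)
obs 11: x=-1 → posterior Normal(27/52, 5/13)
obs 12: x=-10 → posterior Normal(-13/56, 5/14)
obs 13: x=3 → posterior Normal(-1/60, 1/3)
obs 14: x=-7/2 → posterior Normal(-15/64, 5/16)

mu_0=-15/64, tau_0^2=5/16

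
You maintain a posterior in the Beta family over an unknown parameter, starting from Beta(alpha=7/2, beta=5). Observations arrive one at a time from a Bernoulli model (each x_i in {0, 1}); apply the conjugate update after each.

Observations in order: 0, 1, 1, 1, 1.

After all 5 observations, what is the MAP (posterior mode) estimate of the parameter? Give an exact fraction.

obs 1: x=0 → posterior Beta(7/2, 6)
obs 2: x=1 → posterior Beta(9/2, 6)
obs 3: x=1 → posterior Beta(11/2, 6)
obs 4: x=1 → posterior Beta(13/2, 6)
obs 5: x=1 → posterior Beta(15/2, 6)

13/23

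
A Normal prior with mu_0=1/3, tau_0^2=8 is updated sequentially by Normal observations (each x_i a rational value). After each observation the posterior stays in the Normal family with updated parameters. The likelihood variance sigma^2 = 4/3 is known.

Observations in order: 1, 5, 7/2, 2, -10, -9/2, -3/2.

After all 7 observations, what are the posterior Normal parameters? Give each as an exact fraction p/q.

mu_0=-80/129, tau_0^2=8/43

obs 1: x=1 → posterior Normal(19/21, 8/7)
obs 2: x=5 → posterior Normal(109/39, 8/13)
obs 3: x=7/2 → posterior Normal(172/57, 8/19)
obs 4: x=2 → posterior Normal(208/75, 8/25)
obs 5: x=-10 → posterior Normal(28/93, 8/31)
obs 6: x=-9/2 → posterior Normal(-53/111, 8/37)
obs 7: x=-3/2 → posterior Normal(-80/129, 8/43)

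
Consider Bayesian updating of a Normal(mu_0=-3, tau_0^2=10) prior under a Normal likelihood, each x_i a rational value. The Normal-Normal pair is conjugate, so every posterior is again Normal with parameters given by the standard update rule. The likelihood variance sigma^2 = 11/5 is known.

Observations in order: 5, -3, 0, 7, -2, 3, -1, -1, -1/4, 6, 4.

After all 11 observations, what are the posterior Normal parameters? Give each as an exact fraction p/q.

obs 1: x=5 → posterior Normal(217/61, 110/61)
obs 2: x=-3 → posterior Normal(67/111, 110/111)
obs 3: x=0 → posterior Normal(67/161, 110/161)
obs 4: x=7 → posterior Normal(417/211, 110/211)
obs 5: x=-2 → posterior Normal(317/261, 110/261)
obs 6: x=3 → posterior Normal(467/311, 110/311)
obs 7: x=-1 → posterior Normal(417/361, 110/361)
obs 8: x=-1 → posterior Normal(367/411, 110/411)
obs 9: x=-1/4 → posterior Normal(709/922, 110/461)
obs 10: x=6 → posterior Normal(187/146, 110/511)
obs 11: x=4 → posterior Normal(1709/1122, 10/51)

mu_0=1709/1122, tau_0^2=10/51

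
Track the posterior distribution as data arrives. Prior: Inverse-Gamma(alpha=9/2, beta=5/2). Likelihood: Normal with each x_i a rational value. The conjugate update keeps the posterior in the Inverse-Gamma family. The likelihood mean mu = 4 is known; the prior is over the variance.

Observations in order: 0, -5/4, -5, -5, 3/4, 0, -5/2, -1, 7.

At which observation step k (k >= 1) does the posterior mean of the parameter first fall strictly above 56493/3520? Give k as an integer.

obs 1: x=0 → posterior Inverse-Gamma(5, 21/2)
obs 2: x=-5/4 → posterior Inverse-Gamma(11/2, 777/32)
obs 3: x=-5 → posterior Inverse-Gamma(6, 2073/32)
obs 4: x=-5 → posterior Inverse-Gamma(13/2, 3369/32)
obs 5: x=3/4 → posterior Inverse-Gamma(7, 1769/16)
obs 6: x=0 → posterior Inverse-Gamma(15/2, 1897/16)
obs 7: x=-5/2 → posterior Inverse-Gamma(8, 2235/16)
obs 8: x=-1 → posterior Inverse-Gamma(17/2, 2435/16)
obs 9: x=7 → posterior Inverse-Gamma(9, 2507/16)

k = 4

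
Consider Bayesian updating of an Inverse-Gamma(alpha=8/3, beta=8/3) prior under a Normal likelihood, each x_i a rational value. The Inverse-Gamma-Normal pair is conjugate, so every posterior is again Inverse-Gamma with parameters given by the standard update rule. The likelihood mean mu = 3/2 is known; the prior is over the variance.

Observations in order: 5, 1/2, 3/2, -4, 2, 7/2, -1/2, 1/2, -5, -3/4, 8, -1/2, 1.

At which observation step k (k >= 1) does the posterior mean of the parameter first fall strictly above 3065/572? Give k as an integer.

obs 1: x=5 → posterior Inverse-Gamma(19/6, 211/24)
obs 2: x=1/2 → posterior Inverse-Gamma(11/3, 223/24)
obs 3: x=3/2 → posterior Inverse-Gamma(25/6, 223/24)
obs 4: x=-4 → posterior Inverse-Gamma(14/3, 293/12)
obs 5: x=2 → posterior Inverse-Gamma(31/6, 589/24)
obs 6: x=7/2 → posterior Inverse-Gamma(17/3, 637/24)
obs 7: x=-1/2 → posterior Inverse-Gamma(37/6, 685/24)
obs 8: x=1/2 → posterior Inverse-Gamma(20/3, 697/24)
obs 9: x=-5 → posterior Inverse-Gamma(43/6, 301/6)
obs 10: x=-3/4 → posterior Inverse-Gamma(23/3, 5059/96)
obs 11: x=8 → posterior Inverse-Gamma(49/6, 7087/96)
obs 12: x=-1/2 → posterior Inverse-Gamma(26/3, 7279/96)
obs 13: x=1 → posterior Inverse-Gamma(55/6, 7291/96)

k = 4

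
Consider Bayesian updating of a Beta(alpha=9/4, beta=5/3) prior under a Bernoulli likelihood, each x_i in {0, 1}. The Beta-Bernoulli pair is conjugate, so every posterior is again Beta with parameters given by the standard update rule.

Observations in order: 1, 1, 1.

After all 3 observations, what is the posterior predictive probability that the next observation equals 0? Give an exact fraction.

obs 1: x=1 → posterior Beta(13/4, 5/3)
obs 2: x=1 → posterior Beta(17/4, 5/3)
obs 3: x=1 → posterior Beta(21/4, 5/3)

20/83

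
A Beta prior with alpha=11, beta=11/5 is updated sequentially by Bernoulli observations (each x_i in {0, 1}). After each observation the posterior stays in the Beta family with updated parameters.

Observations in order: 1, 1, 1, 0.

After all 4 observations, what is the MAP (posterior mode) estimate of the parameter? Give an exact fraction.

obs 1: x=1 → posterior Beta(12, 11/5)
obs 2: x=1 → posterior Beta(13, 11/5)
obs 3: x=1 → posterior Beta(14, 11/5)
obs 4: x=0 → posterior Beta(14, 16/5)

65/76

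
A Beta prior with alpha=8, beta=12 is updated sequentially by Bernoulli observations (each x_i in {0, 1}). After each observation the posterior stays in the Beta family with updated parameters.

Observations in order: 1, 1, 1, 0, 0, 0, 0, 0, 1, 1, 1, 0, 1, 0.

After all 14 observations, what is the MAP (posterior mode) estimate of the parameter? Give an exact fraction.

obs 1: x=1 → posterior Beta(9, 12)
obs 2: x=1 → posterior Beta(10, 12)
obs 3: x=1 → posterior Beta(11, 12)
obs 4: x=0 → posterior Beta(11, 13)
obs 5: x=0 → posterior Beta(11, 14)
obs 6: x=0 → posterior Beta(11, 15)
obs 7: x=0 → posterior Beta(11, 16)
obs 8: x=0 → posterior Beta(11, 17)
obs 9: x=1 → posterior Beta(12, 17)
obs 10: x=1 → posterior Beta(13, 17)
obs 11: x=1 → posterior Beta(14, 17)
obs 12: x=0 → posterior Beta(14, 18)
obs 13: x=1 → posterior Beta(15, 18)
obs 14: x=0 → posterior Beta(15, 19)

7/16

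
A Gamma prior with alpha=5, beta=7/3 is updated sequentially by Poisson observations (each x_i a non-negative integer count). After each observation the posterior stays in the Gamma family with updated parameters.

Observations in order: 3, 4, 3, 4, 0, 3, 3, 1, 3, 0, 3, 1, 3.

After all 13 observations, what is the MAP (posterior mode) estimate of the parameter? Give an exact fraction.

obs 1: x=3 → posterior Gamma(8, 10/3)
obs 2: x=4 → posterior Gamma(12, 13/3)
obs 3: x=3 → posterior Gamma(15, 16/3)
obs 4: x=4 → posterior Gamma(19, 19/3)
obs 5: x=0 → posterior Gamma(19, 22/3)
obs 6: x=3 → posterior Gamma(22, 25/3)
obs 7: x=3 → posterior Gamma(25, 28/3)
obs 8: x=1 → posterior Gamma(26, 31/3)
obs 9: x=3 → posterior Gamma(29, 34/3)
obs 10: x=0 → posterior Gamma(29, 37/3)
obs 11: x=3 → posterior Gamma(32, 40/3)
obs 12: x=1 → posterior Gamma(33, 43/3)
obs 13: x=3 → posterior Gamma(36, 46/3)

105/46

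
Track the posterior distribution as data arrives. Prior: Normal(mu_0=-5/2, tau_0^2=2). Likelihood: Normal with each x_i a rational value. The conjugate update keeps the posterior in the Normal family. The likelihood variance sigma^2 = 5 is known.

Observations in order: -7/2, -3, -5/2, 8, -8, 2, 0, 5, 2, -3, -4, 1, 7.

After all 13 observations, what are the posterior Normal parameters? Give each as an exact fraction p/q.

mu_0=-21/62, tau_0^2=10/31

obs 1: x=-7/2 → posterior Normal(-39/14, 10/7)
obs 2: x=-3 → posterior Normal(-17/6, 10/9)
obs 3: x=-5/2 → posterior Normal(-61/22, 10/11)
obs 4: x=8 → posterior Normal(-29/26, 10/13)
obs 5: x=-8 → posterior Normal(-61/30, 2/3)
obs 6: x=2 → posterior Normal(-53/34, 10/17)
obs 7: x=0 → posterior Normal(-53/38, 10/19)
obs 8: x=5 → posterior Normal(-11/14, 10/21)
obs 9: x=2 → posterior Normal(-25/46, 10/23)
obs 10: x=-3 → posterior Normal(-37/50, 2/5)
obs 11: x=-4 → posterior Normal(-53/54, 10/27)
obs 12: x=1 → posterior Normal(-49/58, 10/29)
obs 13: x=7 → posterior Normal(-21/62, 10/31)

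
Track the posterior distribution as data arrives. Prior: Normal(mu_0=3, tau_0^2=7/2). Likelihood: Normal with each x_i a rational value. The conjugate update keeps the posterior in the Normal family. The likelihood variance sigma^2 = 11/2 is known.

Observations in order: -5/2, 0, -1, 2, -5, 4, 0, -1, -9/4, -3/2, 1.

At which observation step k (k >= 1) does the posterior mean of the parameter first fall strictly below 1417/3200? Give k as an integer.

k = 3

obs 1: x=-5/2 → posterior Normal(31/36, 77/36)
obs 2: x=0 → posterior Normal(31/50, 77/50)
obs 3: x=-1 → posterior Normal(17/64, 77/64)
obs 4: x=2 → posterior Normal(15/26, 77/78)
obs 5: x=-5 → posterior Normal(-25/92, 77/92)
obs 6: x=4 → posterior Normal(31/106, 77/106)
obs 7: x=0 → posterior Normal(31/120, 77/120)
obs 8: x=-1 → posterior Normal(17/134, 77/134)
obs 9: x=-9/4 → posterior Normal(-29/296, 77/148)
obs 10: x=-3/2 → posterior Normal(-71/324, 77/162)
obs 11: x=1 → posterior Normal(-43/352, 7/16)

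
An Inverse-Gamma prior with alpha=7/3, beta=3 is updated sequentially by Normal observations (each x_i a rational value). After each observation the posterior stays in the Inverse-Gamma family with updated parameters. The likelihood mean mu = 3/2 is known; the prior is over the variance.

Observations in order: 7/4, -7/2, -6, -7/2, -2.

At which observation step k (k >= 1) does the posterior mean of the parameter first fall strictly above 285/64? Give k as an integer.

k = 2

obs 1: x=7/4 → posterior Inverse-Gamma(17/6, 97/32)
obs 2: x=-7/2 → posterior Inverse-Gamma(10/3, 497/32)
obs 3: x=-6 → posterior Inverse-Gamma(23/6, 1397/32)
obs 4: x=-7/2 → posterior Inverse-Gamma(13/3, 1797/32)
obs 5: x=-2 → posterior Inverse-Gamma(29/6, 1993/32)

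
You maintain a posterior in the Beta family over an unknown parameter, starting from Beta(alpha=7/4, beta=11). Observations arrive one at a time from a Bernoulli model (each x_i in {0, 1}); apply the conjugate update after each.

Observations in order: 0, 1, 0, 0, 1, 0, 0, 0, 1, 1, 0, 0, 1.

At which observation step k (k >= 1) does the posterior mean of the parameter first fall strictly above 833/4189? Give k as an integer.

k = 5

obs 1: x=0 → posterior Beta(7/4, 12)
obs 2: x=1 → posterior Beta(11/4, 12)
obs 3: x=0 → posterior Beta(11/4, 13)
obs 4: x=0 → posterior Beta(11/4, 14)
obs 5: x=1 → posterior Beta(15/4, 14)
obs 6: x=0 → posterior Beta(15/4, 15)
obs 7: x=0 → posterior Beta(15/4, 16)
obs 8: x=0 → posterior Beta(15/4, 17)
obs 9: x=1 → posterior Beta(19/4, 17)
obs 10: x=1 → posterior Beta(23/4, 17)
obs 11: x=0 → posterior Beta(23/4, 18)
obs 12: x=0 → posterior Beta(23/4, 19)
obs 13: x=1 → posterior Beta(27/4, 19)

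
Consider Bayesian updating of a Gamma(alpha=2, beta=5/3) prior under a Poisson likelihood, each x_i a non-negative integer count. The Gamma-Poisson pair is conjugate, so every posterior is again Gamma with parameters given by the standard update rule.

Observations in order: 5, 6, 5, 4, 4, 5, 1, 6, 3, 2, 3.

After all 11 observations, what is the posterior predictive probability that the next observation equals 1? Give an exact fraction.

obs 1: x=5 → posterior Gamma(7, 8/3)
obs 2: x=6 → posterior Gamma(13, 11/3)
obs 3: x=5 → posterior Gamma(18, 14/3)
obs 4: x=4 → posterior Gamma(22, 17/3)
obs 5: x=4 → posterior Gamma(26, 20/3)
obs 6: x=5 → posterior Gamma(31, 23/3)
obs 7: x=1 → posterior Gamma(32, 26/3)
obs 8: x=6 → posterior Gamma(38, 29/3)
obs 9: x=3 → posterior Gamma(41, 32/3)
obs 10: x=2 → posterior Gamma(43, 35/3)
obs 11: x=3 → posterior Gamma(46, 38/3)

645542040662188243273497961897355785154552671953904991917162326359059464192/6321807477520476778420104278026171976110044543357507603705704726500175491481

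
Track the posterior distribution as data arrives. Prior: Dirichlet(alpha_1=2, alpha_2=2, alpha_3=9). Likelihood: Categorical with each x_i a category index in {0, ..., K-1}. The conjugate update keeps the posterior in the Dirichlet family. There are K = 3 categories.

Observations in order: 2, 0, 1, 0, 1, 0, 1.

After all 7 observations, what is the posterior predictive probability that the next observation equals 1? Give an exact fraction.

obs 1: x=2 → posterior Dirichlet(2, 2, 10)
obs 2: x=0 → posterior Dirichlet(3, 2, 10)
obs 3: x=1 → posterior Dirichlet(3, 3, 10)
obs 4: x=0 → posterior Dirichlet(4, 3, 10)
obs 5: x=1 → posterior Dirichlet(4, 4, 10)
obs 6: x=0 → posterior Dirichlet(5, 4, 10)
obs 7: x=1 → posterior Dirichlet(5, 5, 10)

1/4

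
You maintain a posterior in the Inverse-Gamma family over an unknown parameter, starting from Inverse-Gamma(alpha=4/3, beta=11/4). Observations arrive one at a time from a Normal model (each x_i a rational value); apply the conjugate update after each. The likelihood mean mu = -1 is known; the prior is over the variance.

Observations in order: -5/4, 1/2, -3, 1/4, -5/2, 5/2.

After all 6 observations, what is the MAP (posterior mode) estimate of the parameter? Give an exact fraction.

669/256

obs 1: x=-5/4 → posterior Inverse-Gamma(11/6, 89/32)
obs 2: x=1/2 → posterior Inverse-Gamma(7/3, 125/32)
obs 3: x=-3 → posterior Inverse-Gamma(17/6, 189/32)
obs 4: x=1/4 → posterior Inverse-Gamma(10/3, 107/16)
obs 5: x=-5/2 → posterior Inverse-Gamma(23/6, 125/16)
obs 6: x=5/2 → posterior Inverse-Gamma(13/3, 223/16)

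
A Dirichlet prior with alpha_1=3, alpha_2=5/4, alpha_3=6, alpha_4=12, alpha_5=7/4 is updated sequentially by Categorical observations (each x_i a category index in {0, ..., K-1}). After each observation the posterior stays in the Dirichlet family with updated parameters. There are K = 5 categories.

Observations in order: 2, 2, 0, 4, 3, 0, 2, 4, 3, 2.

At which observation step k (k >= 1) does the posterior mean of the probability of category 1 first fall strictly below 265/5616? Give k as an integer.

k = 3

obs 1: x=2 → posterior Dirichlet(3, 5/4, 7, 12, 7/4)
obs 2: x=2 → posterior Dirichlet(3, 5/4, 8, 12, 7/4)
obs 3: x=0 → posterior Dirichlet(4, 5/4, 8, 12, 7/4)
obs 4: x=4 → posterior Dirichlet(4, 5/4, 8, 12, 11/4)
obs 5: x=3 → posterior Dirichlet(4, 5/4, 8, 13, 11/4)
obs 6: x=0 → posterior Dirichlet(5, 5/4, 8, 13, 11/4)
obs 7: x=2 → posterior Dirichlet(5, 5/4, 9, 13, 11/4)
obs 8: x=4 → posterior Dirichlet(5, 5/4, 9, 13, 15/4)
obs 9: x=3 → posterior Dirichlet(5, 5/4, 9, 14, 15/4)
obs 10: x=2 → posterior Dirichlet(5, 5/4, 10, 14, 15/4)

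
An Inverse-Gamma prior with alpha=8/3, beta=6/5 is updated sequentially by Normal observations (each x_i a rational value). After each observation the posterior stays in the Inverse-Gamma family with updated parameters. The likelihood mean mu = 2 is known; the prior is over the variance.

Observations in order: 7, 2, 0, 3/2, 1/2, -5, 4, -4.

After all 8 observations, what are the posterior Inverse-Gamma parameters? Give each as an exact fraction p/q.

alpha=20/3, beta=1229/20

obs 1: x=7 → posterior Inverse-Gamma(19/6, 137/10)
obs 2: x=2 → posterior Inverse-Gamma(11/3, 137/10)
obs 3: x=0 → posterior Inverse-Gamma(25/6, 157/10)
obs 4: x=3/2 → posterior Inverse-Gamma(14/3, 633/40)
obs 5: x=1/2 → posterior Inverse-Gamma(31/6, 339/20)
obs 6: x=-5 → posterior Inverse-Gamma(17/3, 829/20)
obs 7: x=4 → posterior Inverse-Gamma(37/6, 869/20)
obs 8: x=-4 → posterior Inverse-Gamma(20/3, 1229/20)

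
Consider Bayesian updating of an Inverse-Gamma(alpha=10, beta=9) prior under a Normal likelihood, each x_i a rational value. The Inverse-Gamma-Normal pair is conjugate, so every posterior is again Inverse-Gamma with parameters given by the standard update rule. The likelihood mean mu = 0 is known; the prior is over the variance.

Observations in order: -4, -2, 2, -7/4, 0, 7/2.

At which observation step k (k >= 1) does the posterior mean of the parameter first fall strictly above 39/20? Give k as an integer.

k = 3

obs 1: x=-4 → posterior Inverse-Gamma(21/2, 17)
obs 2: x=-2 → posterior Inverse-Gamma(11, 19)
obs 3: x=2 → posterior Inverse-Gamma(23/2, 21)
obs 4: x=-7/4 → posterior Inverse-Gamma(12, 721/32)
obs 5: x=0 → posterior Inverse-Gamma(25/2, 721/32)
obs 6: x=7/2 → posterior Inverse-Gamma(13, 917/32)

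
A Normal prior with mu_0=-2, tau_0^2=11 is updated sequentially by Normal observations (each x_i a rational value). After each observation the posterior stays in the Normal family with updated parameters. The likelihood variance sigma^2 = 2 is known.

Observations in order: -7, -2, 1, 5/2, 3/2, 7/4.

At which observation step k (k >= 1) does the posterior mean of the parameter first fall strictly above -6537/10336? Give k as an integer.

obs 1: x=-7 → posterior Normal(-81/13, 22/13)
obs 2: x=-2 → posterior Normal(-103/24, 11/12)
obs 3: x=1 → posterior Normal(-92/35, 22/35)
obs 4: x=5/2 → posterior Normal(-129/92, 11/23)
obs 5: x=3/2 → posterior Normal(-16/19, 22/57)
obs 6: x=7/4 → posterior Normal(-115/272, 11/34)

k = 6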